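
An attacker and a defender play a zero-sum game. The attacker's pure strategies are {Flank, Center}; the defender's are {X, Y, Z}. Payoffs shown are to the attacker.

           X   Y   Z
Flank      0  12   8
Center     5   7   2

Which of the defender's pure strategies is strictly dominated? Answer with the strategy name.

X holds the attacker's payoff strictly below Y in every row: 0 < 12, 5 < 7.
So Y is strictly dominated for the defender.

Y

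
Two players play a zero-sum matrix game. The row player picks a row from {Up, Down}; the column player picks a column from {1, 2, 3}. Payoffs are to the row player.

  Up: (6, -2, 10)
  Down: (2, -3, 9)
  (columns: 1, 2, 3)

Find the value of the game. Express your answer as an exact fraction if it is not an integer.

Row minima: Up → -2, Down → -3; maximin = -2.
Column maxima: 1 → 6, 2 → -2, 3 → 10; minimax = -2.
Since maximin = minimax = -2, there is a saddle point and the value is -2.

-2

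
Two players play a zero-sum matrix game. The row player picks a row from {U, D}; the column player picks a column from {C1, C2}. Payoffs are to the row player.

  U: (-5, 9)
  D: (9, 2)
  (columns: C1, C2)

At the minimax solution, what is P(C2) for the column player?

Row minima: U → -5, D → 2; maximin = 2.
Column maxima: C1 → 9, C2 → 9; minimax = 9.
2 ≠ 9, so there is no saddle point; optimal play is mixed.
Let the row player play U with probability p. Expected payoff against C1: (-5)p + 9(1−p) = −14p + 9; against C2: 9p + 2(1−p) = 7p + 2.
Setting these equal: −14p + 9 = 7p + 2 ⇒ −21p = -7 ⇒ p = 1/3, and the value is (-14)·(1/3) + 9 = 13/3.
For the column player: with q = P(C1), equating U's and D's payoffs gives −14q + 9 = 7q + 2 ⇒ q = 1/3.

2/3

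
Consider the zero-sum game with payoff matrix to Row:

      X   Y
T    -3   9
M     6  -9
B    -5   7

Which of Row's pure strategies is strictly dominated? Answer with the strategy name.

B

T gives a strictly higher payoff than B against every column: -3 > -5, 9 > 7.
So B is strictly dominated and Row never plays it.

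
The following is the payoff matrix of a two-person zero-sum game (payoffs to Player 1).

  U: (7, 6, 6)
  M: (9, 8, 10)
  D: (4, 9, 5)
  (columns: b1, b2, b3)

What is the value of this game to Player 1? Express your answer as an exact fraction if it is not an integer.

Row minima: U → 6, M → 8, D → 4; maximin = 8.
Column maxima: b1 → 9, b2 → 9, b3 → 10; minimax = 9.
8 ≠ 9, so there is no saddle point; optimal play is mixed.
U is strictly dominated by M, so Player 1 never plays it.
With U eliminated, b3 is strictly dominated by b1 (it gives Player 1 strictly more in every remaining row), so Player 2 never plays it.
On the remaining 2×2 (M, D vs b1, b2):
Let Player 1 play M with probability p. Expected payoff against b1: 9p + 4(1−p) = 5p + 4; against b2: 8p + 9(1−p) = −p + 9.
Setting these equal: 5p + 4 = −p + 9 ⇒ 6p = 5 ⇒ p = 5/6, and the value is (5)·(5/6) + 4 = 49/6.
For Player 2: with q = P(b1), equating M's and D's payoffs gives q + 8 = −5q + 9 ⇒ q = 1/6.

49/6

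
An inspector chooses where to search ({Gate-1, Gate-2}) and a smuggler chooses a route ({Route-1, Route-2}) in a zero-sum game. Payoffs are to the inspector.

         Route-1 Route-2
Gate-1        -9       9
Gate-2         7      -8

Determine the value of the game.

-3/11

Row minima: Gate-1 → -9, Gate-2 → -8; maximin = -8.
Column maxima: Route-1 → 7, Route-2 → 9; minimax = 7.
-8 ≠ 7, so there is no saddle point; optimal play is mixed.
Let the inspector play Gate-1 with probability p. Expected payoff against Route-1: (-9)p + 7(1−p) = −16p + 7; against Route-2: 9p + (-8)(1−p) = 17p − 8.
Setting these equal: −16p + 7 = 17p − 8 ⇒ −33p = -15 ⇒ p = 5/11, and the value is (-16)·(5/11) + 7 = -3/11.
For the smuggler: with q = P(Route-1), equating Gate-1's and Gate-2's payoffs gives −18q + 9 = 15q − 8 ⇒ q = 17/33.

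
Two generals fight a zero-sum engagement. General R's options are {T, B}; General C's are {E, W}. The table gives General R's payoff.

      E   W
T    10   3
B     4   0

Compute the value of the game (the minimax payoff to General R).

3

Row minima: T → 3, B → 0; maximin = 3.
Column maxima: E → 10, W → 3; minimax = 3.
Since maximin = minimax = 3, there is a saddle point and the value is 3.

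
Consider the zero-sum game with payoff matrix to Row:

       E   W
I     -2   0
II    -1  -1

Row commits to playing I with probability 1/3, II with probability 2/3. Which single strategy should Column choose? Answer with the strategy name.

E

If Column plays E, Row's expected payoff is (1/3)·(-2) + (2/3)·(-1) = -4/3.
If Column plays W, Row's expected payoff is (1/3)·0 + (2/3)·(-1) = -2/3.
Column minimizes Row's payoff; the smallest is -4/3, so the best response is E.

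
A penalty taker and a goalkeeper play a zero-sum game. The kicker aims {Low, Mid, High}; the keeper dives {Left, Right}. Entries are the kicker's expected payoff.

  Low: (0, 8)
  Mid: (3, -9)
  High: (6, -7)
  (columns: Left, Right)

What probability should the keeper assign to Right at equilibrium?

2/7

Row minima: Low → 0, Mid → -9, High → -7; maximin = 0.
Column maxima: Left → 6, Right → 8; minimax = 6.
0 ≠ 6, so there is no saddle point; optimal play is mixed.
Mid is strictly dominated by High, so the kicker never plays it.
On the remaining 2×2 (Low, High vs Left, Right):
Let the kicker play Low with probability p. Expected payoff against Left: 0p + 6(1−p) = −6p + 6; against Right: 8p + (-7)(1−p) = 15p − 7.
Setting these equal: −6p + 6 = 15p − 7 ⇒ −21p = -13 ⇒ p = 13/21, and the value is (-6)·(13/21) + 6 = 16/7.
For the keeper: with q = P(Left), equating Low's and High's payoffs gives −8q + 8 = 13q − 7 ⇒ q = 5/7.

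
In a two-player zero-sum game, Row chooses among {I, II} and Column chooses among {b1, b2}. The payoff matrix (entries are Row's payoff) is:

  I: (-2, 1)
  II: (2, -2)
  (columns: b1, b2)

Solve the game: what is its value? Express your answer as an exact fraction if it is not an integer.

Row minima: I → -2, II → -2; maximin = -2.
Column maxima: b1 → 2, b2 → 1; minimax = 1.
-2 ≠ 1, so there is no saddle point; optimal play is mixed.
Let Row play I with probability p. Expected payoff against b1: (-2)p + 2(1−p) = −4p + 2; against b2: 1p + (-2)(1−p) = 3p − 2.
Setting these equal: −4p + 2 = 3p − 2 ⇒ −7p = -4 ⇒ p = 4/7, and the value is (-4)·(4/7) + 2 = -2/7.
For Column: with q = P(b1), equating I's and II's payoffs gives −3q + 1 = 4q − 2 ⇒ q = 3/7.

-2/7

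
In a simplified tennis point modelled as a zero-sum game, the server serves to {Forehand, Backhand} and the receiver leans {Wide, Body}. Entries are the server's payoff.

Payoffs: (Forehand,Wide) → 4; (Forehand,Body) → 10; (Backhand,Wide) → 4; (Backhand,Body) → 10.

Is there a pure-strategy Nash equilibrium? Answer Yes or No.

Row minima: Forehand → 4, Backhand → 4; maximin = 4.
Column maxima: Wide → 4, Body → 10; minimax = 4.
maximin = minimax = 4, so a saddle point exists.

Yes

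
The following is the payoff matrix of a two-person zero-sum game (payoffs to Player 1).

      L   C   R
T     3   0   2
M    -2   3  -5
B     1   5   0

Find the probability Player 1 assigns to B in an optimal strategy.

2/7

Row minima: T → 0, M → -5, B → 0; maximin = 0.
Column maxima: L → 3, C → 5, R → 2; minimax = 2.
0 ≠ 2, so there is no saddle point; optimal play is mixed.
M is strictly dominated by B, so Player 1 never plays it.
L is strictly dominated by R (it gives Player 1 strictly more in every row), so Player 2 never plays it.
On the remaining 2×2 (T, B vs C, R):
Let Player 1 play T with probability p. Expected payoff against C: 0p + 5(1−p) = −5p + 5; against R: 2p + 0(1−p) = 2p.
Setting these equal: −5p + 5 = 2p ⇒ −7p = -5 ⇒ p = 5/7, and the value is (-5)·(5/7) + 5 = 10/7.
For Player 2: with q = P(C), equating T's and B's payoffs gives −2q + 2 = 5q ⇒ q = 2/7.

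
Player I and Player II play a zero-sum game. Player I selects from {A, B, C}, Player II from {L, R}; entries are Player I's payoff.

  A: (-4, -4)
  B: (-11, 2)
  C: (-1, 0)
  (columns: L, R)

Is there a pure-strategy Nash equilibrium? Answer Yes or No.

Row minima: A → -4, B → -11, C → -1; maximin = -1.
Column maxima: L → -1, R → 2; minimax = -1.
maximin = minimax = -1, so a saddle point exists.

Yes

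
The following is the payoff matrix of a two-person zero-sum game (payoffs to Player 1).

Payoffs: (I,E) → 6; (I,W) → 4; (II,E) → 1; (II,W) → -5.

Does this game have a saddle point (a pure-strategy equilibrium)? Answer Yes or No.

Yes

Row minima: I → 4, II → -5; maximin = 4.
Column maxima: E → 6, W → 4; minimax = 4.
maximin = minimax = 4, so a saddle point exists.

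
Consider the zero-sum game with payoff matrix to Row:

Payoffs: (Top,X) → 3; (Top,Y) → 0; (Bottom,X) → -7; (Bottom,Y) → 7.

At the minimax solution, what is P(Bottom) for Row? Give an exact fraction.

3/17

Row minima: Top → 0, Bottom → -7; maximin = 0.
Column maxima: X → 3, Y → 7; minimax = 3.
0 ≠ 3, so there is no saddle point; optimal play is mixed.
Let Row play Top with probability p. Expected payoff against X: 3p + (-7)(1−p) = 10p − 7; against Y: 0p + 7(1−p) = −7p + 7.
Setting these equal: 10p − 7 = −7p + 7 ⇒ 17p = 14 ⇒ p = 14/17, and the value is (10)·(14/17) − 7 = 21/17.
For Column: with q = P(X), equating Top's and Bottom's payoffs gives 3q = −14q + 7 ⇒ q = 7/17.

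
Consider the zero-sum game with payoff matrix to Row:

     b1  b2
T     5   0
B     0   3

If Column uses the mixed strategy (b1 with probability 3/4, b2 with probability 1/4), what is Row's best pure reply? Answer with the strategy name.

Expected payoff of T: (3/4)·5 + (1/4)·0 = 15/4.
Expected payoff of B: (3/4)·0 + (1/4)·3 = 3/4.
The largest is 15/4, so Row's best response is T.

T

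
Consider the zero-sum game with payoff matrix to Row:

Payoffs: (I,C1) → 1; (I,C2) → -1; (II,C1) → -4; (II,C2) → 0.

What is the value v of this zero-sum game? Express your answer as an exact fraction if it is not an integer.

-2/3

Row minima: I → -1, II → -4; maximin = -1.
Column maxima: C1 → 1, C2 → 0; minimax = 0.
-1 ≠ 0, so there is no saddle point; optimal play is mixed.
Let Row play I with probability p. Expected payoff against C1: 1p + (-4)(1−p) = 5p − 4; against C2: (-1)p + 0(1−p) = −p.
Setting these equal: 5p − 4 = −p ⇒ 6p = 4 ⇒ p = 2/3, and the value is (5)·(2/3) − 4 = -2/3.
For Column: with q = P(C1), equating I's and II's payoffs gives 2q − 1 = −4q ⇒ q = 1/6.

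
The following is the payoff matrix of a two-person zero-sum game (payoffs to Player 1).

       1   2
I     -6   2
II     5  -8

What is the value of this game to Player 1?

Row minima: I → -6, II → -8; maximin = -6.
Column maxima: 1 → 5, 2 → 2; minimax = 2.
-6 ≠ 2, so there is no saddle point; optimal play is mixed.
Let Player 1 play I with probability p. Expected payoff against 1: (-6)p + 5(1−p) = −11p + 5; against 2: 2p + (-8)(1−p) = 10p − 8.
Setting these equal: −11p + 5 = 10p − 8 ⇒ −21p = -13 ⇒ p = 13/21, and the value is (-11)·(13/21) + 5 = -38/21.
For Player 2: with q = P(1), equating I's and II's payoffs gives −8q + 2 = 13q − 8 ⇒ q = 10/21.

-38/21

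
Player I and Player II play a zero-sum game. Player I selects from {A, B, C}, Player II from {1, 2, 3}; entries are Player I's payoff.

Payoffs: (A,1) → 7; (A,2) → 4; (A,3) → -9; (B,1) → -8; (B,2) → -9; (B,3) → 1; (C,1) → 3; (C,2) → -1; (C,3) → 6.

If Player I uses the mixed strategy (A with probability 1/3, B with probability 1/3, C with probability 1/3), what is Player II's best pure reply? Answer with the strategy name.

2

If Player II plays 1, Player I's expected payoff is (1/3)·7 + (1/3)·(-8) + (1/3)·3 = 2/3.
If Player II plays 2, Player I's expected payoff is (1/3)·4 + (1/3)·(-9) + (1/3)·(-1) = -2.
If Player II plays 3, Player I's expected payoff is (1/3)·(-9) + (1/3)·1 + (1/3)·6 = -2/3.
Player II minimizes Player I's payoff; the smallest is -2, so the best response is 2.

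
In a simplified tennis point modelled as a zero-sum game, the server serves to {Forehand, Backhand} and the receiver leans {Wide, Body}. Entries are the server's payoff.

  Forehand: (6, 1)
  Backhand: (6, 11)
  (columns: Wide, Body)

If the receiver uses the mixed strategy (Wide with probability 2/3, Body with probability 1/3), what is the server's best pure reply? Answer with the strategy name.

Expected payoff of Forehand: (2/3)·6 + (1/3)·1 = 13/3.
Expected payoff of Backhand: (2/3)·6 + (1/3)·11 = 23/3.
The largest is 23/3, so the server's best response is Backhand.

Backhand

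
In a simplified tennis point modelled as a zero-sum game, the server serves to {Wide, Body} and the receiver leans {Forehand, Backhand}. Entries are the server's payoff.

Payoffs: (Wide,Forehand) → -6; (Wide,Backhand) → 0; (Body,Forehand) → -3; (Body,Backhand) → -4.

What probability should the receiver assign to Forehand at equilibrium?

Row minima: Wide → -6, Body → -4; maximin = -4.
Column maxima: Forehand → -3, Backhand → 0; minimax = -3.
-4 ≠ -3, so there is no saddle point; optimal play is mixed.
Let the server play Wide with probability p. Expected payoff against Forehand: (-6)p + (-3)(1−p) = −3p − 3; against Backhand: 0p + (-4)(1−p) = 4p − 4.
Setting these equal: −3p − 3 = 4p − 4 ⇒ −7p = -1 ⇒ p = 1/7, and the value is (-3)·(1/7) − 3 = -24/7.
For the receiver: with q = P(Forehand), equating Wide's and Body's payoffs gives −6q = q − 4 ⇒ q = 4/7.

4/7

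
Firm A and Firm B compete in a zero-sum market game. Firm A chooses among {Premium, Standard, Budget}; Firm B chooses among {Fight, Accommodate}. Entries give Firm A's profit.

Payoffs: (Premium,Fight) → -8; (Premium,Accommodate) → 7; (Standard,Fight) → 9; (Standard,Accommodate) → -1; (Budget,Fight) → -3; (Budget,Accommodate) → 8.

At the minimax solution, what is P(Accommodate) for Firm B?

Row minima: Premium → -8, Standard → -1, Budget → -3; maximin = -1.
Column maxima: Fight → 9, Accommodate → 8; minimax = 8.
-1 ≠ 8, so there is no saddle point; optimal play is mixed.
Premium is strictly dominated by Budget, so Firm A never plays it.
On the remaining 2×2 (Standard, Budget vs Fight, Accommodate):
Let Firm A play Standard with probability p. Expected payoff against Fight: 9p + (-3)(1−p) = 12p − 3; against Accommodate: (-1)p + 8(1−p) = −9p + 8.
Setting these equal: 12p − 3 = −9p + 8 ⇒ 21p = 11 ⇒ p = 11/21, and the value is (12)·(11/21) − 3 = 23/7.
For Firm B: with q = P(Fight), equating Standard's and Budget's payoffs gives 10q − 1 = −11q + 8 ⇒ q = 3/7.

4/7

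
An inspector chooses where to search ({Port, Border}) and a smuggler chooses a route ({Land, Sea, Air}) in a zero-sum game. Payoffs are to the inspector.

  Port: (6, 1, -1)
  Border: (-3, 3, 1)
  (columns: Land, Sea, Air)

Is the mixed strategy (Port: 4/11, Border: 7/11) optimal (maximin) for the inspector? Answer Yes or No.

Yes

Against Land this mix gives (4/11)·6 + (7/11)·(-3) = 3/11.
Against Sea this mix gives (4/11)·1 + (7/11)·3 = 25/11.
Against Air this mix gives (4/11)·(-1) + (7/11)·1 = 3/11.
All of the smuggler's active replies (Land, Air) yield 3/11, and no column does worse for the inspector. The mix makes the smuggler indifferent and guarantees 3/11, so it is optimal.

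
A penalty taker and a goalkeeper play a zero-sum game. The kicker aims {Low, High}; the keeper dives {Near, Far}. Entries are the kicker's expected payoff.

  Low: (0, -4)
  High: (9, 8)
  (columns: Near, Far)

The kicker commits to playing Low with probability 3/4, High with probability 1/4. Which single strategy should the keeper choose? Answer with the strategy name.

If the keeper plays Near, the kicker's expected payoff is (3/4)·0 + (1/4)·9 = 9/4.
If the keeper plays Far, the kicker's expected payoff is (3/4)·(-4) + (1/4)·8 = -1.
The keeper minimizes the kicker's payoff; the smallest is -1, so the best response is Far.

Far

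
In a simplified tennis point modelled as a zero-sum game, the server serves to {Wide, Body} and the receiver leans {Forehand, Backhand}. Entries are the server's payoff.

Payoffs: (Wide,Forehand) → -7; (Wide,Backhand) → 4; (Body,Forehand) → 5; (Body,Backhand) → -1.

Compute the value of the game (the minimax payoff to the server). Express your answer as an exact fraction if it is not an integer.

13/17

Row minima: Wide → -7, Body → -1; maximin = -1.
Column maxima: Forehand → 5, Backhand → 4; minimax = 4.
-1 ≠ 4, so there is no saddle point; optimal play is mixed.
Let the server play Wide with probability p. Expected payoff against Forehand: (-7)p + 5(1−p) = −12p + 5; against Backhand: 4p + (-1)(1−p) = 5p − 1.
Setting these equal: −12p + 5 = 5p − 1 ⇒ −17p = -6 ⇒ p = 6/17, and the value is (-12)·(6/17) + 5 = 13/17.
For the receiver: with q = P(Forehand), equating Wide's and Body's payoffs gives −11q + 4 = 6q − 1 ⇒ q = 5/17.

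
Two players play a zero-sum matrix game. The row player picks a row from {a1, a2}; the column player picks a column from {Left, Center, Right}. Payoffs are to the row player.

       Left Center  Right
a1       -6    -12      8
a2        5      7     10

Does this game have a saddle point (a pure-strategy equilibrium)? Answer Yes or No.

Yes

Row minima: a1 → -12, a2 → 5; maximin = 5.
Column maxima: Left → 5, Center → 7, Right → 10; minimax = 5.
maximin = minimax = 5, so a saddle point exists.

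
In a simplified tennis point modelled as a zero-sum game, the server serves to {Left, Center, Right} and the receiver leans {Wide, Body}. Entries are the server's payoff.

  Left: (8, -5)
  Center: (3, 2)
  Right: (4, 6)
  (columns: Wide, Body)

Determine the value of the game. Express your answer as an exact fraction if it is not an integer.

Row minima: Left → -5, Center → 2, Right → 4; maximin = 4.
Column maxima: Wide → 8, Body → 6; minimax = 6.
4 ≠ 6, so there is no saddle point; optimal play is mixed.
Center is strictly dominated by Right, so the server never plays it.
On the remaining 2×2 (Left, Right vs Wide, Body):
Let the server play Left with probability p. Expected payoff against Wide: 8p + 4(1−p) = 4p + 4; against Body: (-5)p + 6(1−p) = −11p + 6.
Setting these equal: 4p + 4 = −11p + 6 ⇒ 15p = 2 ⇒ p = 2/15, and the value is (4)·(2/15) + 4 = 68/15.
For the receiver: with q = P(Wide), equating Left's and Right's payoffs gives 13q − 5 = −2q + 6 ⇒ q = 11/15.

68/15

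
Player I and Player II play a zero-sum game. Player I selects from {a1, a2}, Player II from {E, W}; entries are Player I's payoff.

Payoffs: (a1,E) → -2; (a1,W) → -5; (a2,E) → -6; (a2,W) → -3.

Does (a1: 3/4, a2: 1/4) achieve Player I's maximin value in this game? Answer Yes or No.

Against E this mix gives (3/4)·(-2) + (1/4)·(-6) = -3.
Against W this mix gives (3/4)·(-5) + (1/4)·(-3) = -9/2.
Player II will play W, holding Player I to -9/2. Shifting weight toward the row that does better against W would raise this floor (the equalizing mix achieves -4 against both W and E), so the proposed strategy is not optimal.

No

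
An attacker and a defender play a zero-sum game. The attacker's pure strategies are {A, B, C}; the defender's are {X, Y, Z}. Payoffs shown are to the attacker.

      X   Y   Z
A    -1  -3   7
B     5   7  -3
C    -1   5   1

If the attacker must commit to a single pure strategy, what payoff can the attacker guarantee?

Row minima: A → -3, B → -3, C → -1.
The best of these is -1.

-1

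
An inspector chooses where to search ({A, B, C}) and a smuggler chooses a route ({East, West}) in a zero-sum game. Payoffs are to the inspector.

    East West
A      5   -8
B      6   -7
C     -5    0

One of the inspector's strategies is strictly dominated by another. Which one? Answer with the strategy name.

B gives a strictly higher payoff than A against every column: 6 > 5, -7 > -8.
So A is strictly dominated and the inspector never plays it.

A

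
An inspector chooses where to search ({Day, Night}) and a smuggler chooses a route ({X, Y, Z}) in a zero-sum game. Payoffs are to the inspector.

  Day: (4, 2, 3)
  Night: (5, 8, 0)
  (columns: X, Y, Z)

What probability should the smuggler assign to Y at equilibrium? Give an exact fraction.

Row minima: Day → 2, Night → 0; maximin = 2.
Column maxima: X → 5, Y → 8, Z → 3; minimax = 3.
2 ≠ 3, so there is no saddle point; optimal play is mixed.
X is strictly dominated by Z (it gives the inspector strictly more in every row), so the smuggler never plays it.
On the remaining 2×2 (Day, Night vs Y, Z):
Let the inspector play Day with probability p. Expected payoff against Y: 2p + 8(1−p) = −6p + 8; against Z: 3p + 0(1−p) = 3p.
Setting these equal: −6p + 8 = 3p ⇒ −9p = -8 ⇒ p = 8/9, and the value is (-6)·(8/9) + 8 = 8/3.
For the smuggler: with q = P(Y), equating Day's and Night's payoffs gives −q + 3 = 8q ⇒ q = 1/3.

1/3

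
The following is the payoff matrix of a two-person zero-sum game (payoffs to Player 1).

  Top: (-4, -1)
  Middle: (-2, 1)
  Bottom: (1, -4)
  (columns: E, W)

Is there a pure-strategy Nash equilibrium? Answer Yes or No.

Row minima: Top → -4, Middle → -2, Bottom → -4; maximin = -2.
Column maxima: E → 1, W → 1; minimax = 1.
-2 ≠ 1, so no pure-strategy equilibrium exists.

No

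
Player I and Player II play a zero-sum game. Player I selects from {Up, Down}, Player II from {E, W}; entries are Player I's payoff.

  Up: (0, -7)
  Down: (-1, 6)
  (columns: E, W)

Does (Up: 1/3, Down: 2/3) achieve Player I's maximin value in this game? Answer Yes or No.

Against E this mix gives (1/3)·0 + (2/3)·(-1) = -2/3.
Against W this mix gives (1/3)·(-7) + (2/3)·6 = 5/3.
Player II will play E, holding Player I to -2/3. Shifting weight toward the row that does better against E would raise this floor (the equalizing mix achieves -1/2 against both E and W), so the proposed strategy is not optimal.

No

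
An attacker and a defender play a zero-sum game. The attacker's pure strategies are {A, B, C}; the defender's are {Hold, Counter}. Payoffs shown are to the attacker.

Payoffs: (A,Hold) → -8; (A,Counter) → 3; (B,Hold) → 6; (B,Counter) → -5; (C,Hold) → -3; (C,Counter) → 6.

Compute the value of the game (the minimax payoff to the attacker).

Row minima: A → -8, B → -5, C → -3; maximin = -3.
Column maxima: Hold → 6, Counter → 6; minimax = 6.
-3 ≠ 6, so there is no saddle point; optimal play is mixed.
A is strictly dominated by C, so the attacker never plays it.
On the remaining 2×2 (B, C vs Hold, Counter):
Let the attacker play B with probability p. Expected payoff against Hold: 6p + (-3)(1−p) = 9p − 3; against Counter: (-5)p + 6(1−p) = −11p + 6.
Setting these equal: 9p − 3 = −11p + 6 ⇒ 20p = 9 ⇒ p = 9/20, and the value is (9)·(9/20) − 3 = 21/20.
For the defender: with q = P(Hold), equating B's and C's payoffs gives 11q − 5 = −9q + 6 ⇒ q = 11/20.

21/20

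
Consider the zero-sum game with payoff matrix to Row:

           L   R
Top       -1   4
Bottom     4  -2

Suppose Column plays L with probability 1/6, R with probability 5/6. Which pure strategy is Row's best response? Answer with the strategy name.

Top

Expected payoff of Top: (1/6)·(-1) + (5/6)·4 = 19/6.
Expected payoff of Bottom: (1/6)·4 + (5/6)·(-2) = -1.
The largest is 19/6, so Row's best response is Top.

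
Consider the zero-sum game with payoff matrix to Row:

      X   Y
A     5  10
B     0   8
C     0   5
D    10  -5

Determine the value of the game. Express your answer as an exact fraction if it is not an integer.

Row minima: A → 5, B → 0, C → 0, D → -5; maximin = 5.
Column maxima: X → 10, Y → 10; minimax = 10.
5 ≠ 10, so there is no saddle point; optimal play is mixed.
B is strictly dominated by A, so Row never plays it.
C is strictly dominated by A, so Row never plays it.
On the remaining 2×2 (A, D vs X, Y):
Let Row play A with probability p. Expected payoff against X: 5p + 10(1−p) = −5p + 10; against Y: 10p + (-5)(1−p) = 15p − 5.
Setting these equal: −5p + 10 = 15p − 5 ⇒ −20p = -15 ⇒ p = 3/4, and the value is (-5)·(3/4) + 10 = 25/4.
For Column: with q = P(X), equating A's and D's payoffs gives −5q + 10 = 15q − 5 ⇒ q = 3/4.

25/4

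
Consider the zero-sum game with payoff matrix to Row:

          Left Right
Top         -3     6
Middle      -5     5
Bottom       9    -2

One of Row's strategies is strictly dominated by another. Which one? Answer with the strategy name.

Top gives a strictly higher payoff than Middle against every column: -3 > -5, 6 > 5.
So Middle is strictly dominated and Row never plays it.

Middle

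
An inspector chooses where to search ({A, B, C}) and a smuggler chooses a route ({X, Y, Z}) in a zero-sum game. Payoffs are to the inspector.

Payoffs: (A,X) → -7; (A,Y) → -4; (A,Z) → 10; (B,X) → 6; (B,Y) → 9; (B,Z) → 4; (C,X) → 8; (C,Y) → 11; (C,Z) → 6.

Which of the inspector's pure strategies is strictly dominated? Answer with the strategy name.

B

C gives a strictly higher payoff than B against every column: 8 > 6, 11 > 9, 6 > 4.
So B is strictly dominated and the inspector never plays it.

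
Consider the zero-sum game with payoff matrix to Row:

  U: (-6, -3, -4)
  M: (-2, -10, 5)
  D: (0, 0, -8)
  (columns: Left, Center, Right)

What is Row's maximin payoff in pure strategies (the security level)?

-6

Row minima: U → -6, M → -10, D → -8.
The best of these is -6.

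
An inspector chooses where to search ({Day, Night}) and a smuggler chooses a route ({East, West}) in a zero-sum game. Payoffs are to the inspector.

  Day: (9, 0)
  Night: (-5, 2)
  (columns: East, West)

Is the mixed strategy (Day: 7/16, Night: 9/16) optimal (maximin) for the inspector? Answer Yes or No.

Yes

Against East this mix gives (7/16)·9 + (9/16)·(-5) = 9/8.
Against West this mix gives (7/16)·0 + (9/16)·2 = 9/8.
All of the smuggler's active replies (East, West) yield 9/8, and no column does worse for the inspector. The mix makes the smuggler indifferent and guarantees 9/8, so it is optimal.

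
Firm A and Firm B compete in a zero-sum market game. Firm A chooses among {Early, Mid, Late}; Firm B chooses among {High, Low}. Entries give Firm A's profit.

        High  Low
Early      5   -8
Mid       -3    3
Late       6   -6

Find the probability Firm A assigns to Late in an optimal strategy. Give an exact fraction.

Row minima: Early → -8, Mid → -3, Late → -6; maximin = -3.
Column maxima: High → 6, Low → 3; minimax = 3.
-3 ≠ 3, so there is no saddle point; optimal play is mixed.
Early is strictly dominated by Late, so Firm A never plays it.
On the remaining 2×2 (Mid, Late vs High, Low):
Let Firm A play Mid with probability p. Expected payoff against High: (-3)p + 6(1−p) = −9p + 6; against Low: 3p + (-6)(1−p) = 9p − 6.
Setting these equal: −9p + 6 = 9p − 6 ⇒ −18p = -12 ⇒ p = 2/3, and the value is (-9)·(2/3) + 6 = 0.
For Firm B: with q = P(High), equating Mid's and Late's payoffs gives −6q + 3 = 12q − 6 ⇒ q = 1/2.

1/3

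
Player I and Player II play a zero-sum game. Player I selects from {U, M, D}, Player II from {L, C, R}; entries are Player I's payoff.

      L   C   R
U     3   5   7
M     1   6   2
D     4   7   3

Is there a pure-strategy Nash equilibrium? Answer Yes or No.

No

Row minima: U → 3, M → 1, D → 3; maximin = 3.
Column maxima: L → 4, C → 7, R → 7; minimax = 4.
3 ≠ 4, so no pure-strategy equilibrium exists.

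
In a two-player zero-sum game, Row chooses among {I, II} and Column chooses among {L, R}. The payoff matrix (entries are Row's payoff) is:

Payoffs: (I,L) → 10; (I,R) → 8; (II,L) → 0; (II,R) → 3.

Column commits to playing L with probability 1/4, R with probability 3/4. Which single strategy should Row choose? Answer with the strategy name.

I

Expected payoff of I: (1/4)·10 + (3/4)·8 = 17/2.
Expected payoff of II: (1/4)·0 + (3/4)·3 = 9/4.
The largest is 17/2, so Row's best response is I.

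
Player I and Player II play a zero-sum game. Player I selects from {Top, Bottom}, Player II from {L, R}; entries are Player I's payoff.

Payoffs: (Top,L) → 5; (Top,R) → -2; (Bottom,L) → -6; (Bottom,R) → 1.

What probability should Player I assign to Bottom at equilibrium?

1/2

Row minima: Top → -2, Bottom → -6; maximin = -2.
Column maxima: L → 5, R → 1; minimax = 1.
-2 ≠ 1, so there is no saddle point; optimal play is mixed.
Let Player I play Top with probability p. Expected payoff against L: 5p + (-6)(1−p) = 11p − 6; against R: (-2)p + 1(1−p) = −3p + 1.
Setting these equal: 11p − 6 = −3p + 1 ⇒ 14p = 7 ⇒ p = 1/2, and the value is (11)·(1/2) − 6 = -1/2.
For Player II: with q = P(L), equating Top's and Bottom's payoffs gives 7q − 2 = −7q + 1 ⇒ q = 3/14.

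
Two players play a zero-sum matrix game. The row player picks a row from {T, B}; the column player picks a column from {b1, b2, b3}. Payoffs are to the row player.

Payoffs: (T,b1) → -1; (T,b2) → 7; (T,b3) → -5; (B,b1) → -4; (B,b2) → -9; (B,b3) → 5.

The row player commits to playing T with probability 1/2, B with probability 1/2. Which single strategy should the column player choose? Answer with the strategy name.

b1

If the column player plays b1, the row player's expected payoff is (1/2)·(-1) + (1/2)·(-4) = -5/2.
If the column player plays b2, the row player's expected payoff is (1/2)·7 + (1/2)·(-9) = -1.
If the column player plays b3, the row player's expected payoff is (1/2)·(-5) + (1/2)·5 = 0.
The column player minimizes the row player's payoff; the smallest is -5/2, so the best response is b1.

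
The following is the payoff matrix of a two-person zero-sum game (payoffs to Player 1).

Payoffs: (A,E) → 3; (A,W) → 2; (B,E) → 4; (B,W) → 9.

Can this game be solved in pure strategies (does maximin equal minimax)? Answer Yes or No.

Row minima: A → 2, B → 4; maximin = 4.
Column maxima: E → 4, W → 9; minimax = 4.
maximin = minimax = 4, so a saddle point exists.

Yes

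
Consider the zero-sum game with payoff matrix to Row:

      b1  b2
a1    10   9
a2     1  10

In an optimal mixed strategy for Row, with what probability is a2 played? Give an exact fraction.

1/10

Row minima: a1 → 9, a2 → 1; maximin = 9.
Column maxima: b1 → 10, b2 → 10; minimax = 10.
9 ≠ 10, so there is no saddle point; optimal play is mixed.
Let Row play a1 with probability p. Expected payoff against b1: 10p + 1(1−p) = 9p + 1; against b2: 9p + 10(1−p) = −p + 10.
Setting these equal: 9p + 1 = −p + 10 ⇒ 10p = 9 ⇒ p = 9/10, and the value is (9)·(9/10) + 1 = 91/10.
For Column: with q = P(b1), equating a1's and a2's payoffs gives q + 9 = −9q + 10 ⇒ q = 1/10.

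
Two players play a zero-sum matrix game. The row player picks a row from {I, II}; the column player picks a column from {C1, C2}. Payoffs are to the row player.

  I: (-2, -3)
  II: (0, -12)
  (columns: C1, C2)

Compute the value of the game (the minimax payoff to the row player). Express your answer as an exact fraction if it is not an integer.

Row minima: I → -3, II → -12; maximin = -3.
Column maxima: C1 → 0, C2 → -3; minimax = -3.
Since maximin = minimax = -3, there is a saddle point and the value is -3.

-3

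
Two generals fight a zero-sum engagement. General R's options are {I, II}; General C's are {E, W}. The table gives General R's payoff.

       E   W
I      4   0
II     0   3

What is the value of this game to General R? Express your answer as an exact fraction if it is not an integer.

12/7

Row minima: I → 0, II → 0; maximin = 0.
Column maxima: E → 4, W → 3; minimax = 3.
0 ≠ 3, so there is no saddle point; optimal play is mixed.
Let General R play I with probability p. Expected payoff against E: 4p + 0(1−p) = 4p; against W: 0p + 3(1−p) = −3p + 3.
Setting these equal: 4p = −3p + 3 ⇒ 7p = 3 ⇒ p = 3/7, and the value is (4)·(3/7) = 12/7.
For General C: with q = P(E), equating I's and II's payoffs gives 4q = −3q + 3 ⇒ q = 3/7.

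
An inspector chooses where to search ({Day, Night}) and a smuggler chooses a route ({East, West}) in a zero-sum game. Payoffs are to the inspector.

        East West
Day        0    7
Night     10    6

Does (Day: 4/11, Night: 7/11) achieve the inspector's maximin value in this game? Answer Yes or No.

Against East this mix gives (4/11)·0 + (7/11)·10 = 70/11.
Against West this mix gives (4/11)·7 + (7/11)·6 = 70/11.
All of the smuggler's active replies (East, West) yield 70/11, and no column does worse for the inspector. The mix makes the smuggler indifferent and guarantees 70/11, so it is optimal.

Yes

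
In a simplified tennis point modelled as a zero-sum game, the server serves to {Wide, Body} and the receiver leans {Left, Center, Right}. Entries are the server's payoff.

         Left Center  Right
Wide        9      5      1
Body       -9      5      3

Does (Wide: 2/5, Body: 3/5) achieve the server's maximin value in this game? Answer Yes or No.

Against Left this mix gives (2/5)·9 + (3/5)·(-9) = -9/5.
Against Center this mix gives (2/5)·5 + (3/5)·5 = 5.
Against Right this mix gives (2/5)·1 + (3/5)·3 = 11/5.
The receiver will play Left, holding the server to -9/5. Shifting weight toward the row that does better against Left would raise this floor (the equalizing mix achieves 9/5 against both Left and Right), so the proposed strategy is not optimal.

No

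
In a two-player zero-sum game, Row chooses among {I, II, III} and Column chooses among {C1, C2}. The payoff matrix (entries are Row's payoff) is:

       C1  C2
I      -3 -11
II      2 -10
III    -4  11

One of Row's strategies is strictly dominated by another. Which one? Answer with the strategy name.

II gives a strictly higher payoff than I against every column: 2 > -3, -10 > -11.
So I is strictly dominated and Row never plays it.

I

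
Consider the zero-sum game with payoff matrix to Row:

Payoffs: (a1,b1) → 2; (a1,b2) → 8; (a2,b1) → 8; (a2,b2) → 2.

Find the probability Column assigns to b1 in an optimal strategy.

Row minima: a1 → 2, a2 → 2; maximin = 2.
Column maxima: b1 → 8, b2 → 8; minimax = 8.
2 ≠ 8, so there is no saddle point; optimal play is mixed.
Let Row play a1 with probability p. Expected payoff against b1: 2p + 8(1−p) = −6p + 8; against b2: 8p + 2(1−p) = 6p + 2.
Setting these equal: −6p + 8 = 6p + 2 ⇒ −12p = -6 ⇒ p = 1/2, and the value is (-6)·(1/2) + 8 = 5.
For Column: with q = P(b1), equating a1's and a2's payoffs gives −6q + 8 = 6q + 2 ⇒ q = 1/2.

1/2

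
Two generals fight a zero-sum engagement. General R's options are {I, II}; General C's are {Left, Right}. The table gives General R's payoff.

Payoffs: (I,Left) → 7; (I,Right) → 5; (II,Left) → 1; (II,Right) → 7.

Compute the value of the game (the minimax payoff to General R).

Row minima: I → 5, II → 1; maximin = 5.
Column maxima: Left → 7, Right → 7; minimax = 7.
5 ≠ 7, so there is no saddle point; optimal play is mixed.
Let General R play I with probability p. Expected payoff against Left: 7p + 1(1−p) = 6p + 1; against Right: 5p + 7(1−p) = −2p + 7.
Setting these equal: 6p + 1 = −2p + 7 ⇒ 8p = 6 ⇒ p = 3/4, and the value is (6)·(3/4) + 1 = 11/2.
For General C: with q = P(Left), equating I's and II's payoffs gives 2q + 5 = −6q + 7 ⇒ q = 1/4.

11/2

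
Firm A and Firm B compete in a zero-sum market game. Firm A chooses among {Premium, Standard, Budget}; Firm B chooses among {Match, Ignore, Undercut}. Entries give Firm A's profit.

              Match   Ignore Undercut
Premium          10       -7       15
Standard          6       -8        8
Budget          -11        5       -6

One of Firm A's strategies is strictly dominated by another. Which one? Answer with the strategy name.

Standard

Premium gives a strictly higher payoff than Standard against every column: 10 > 6, -7 > -8, 15 > 8.
So Standard is strictly dominated and Firm A never plays it.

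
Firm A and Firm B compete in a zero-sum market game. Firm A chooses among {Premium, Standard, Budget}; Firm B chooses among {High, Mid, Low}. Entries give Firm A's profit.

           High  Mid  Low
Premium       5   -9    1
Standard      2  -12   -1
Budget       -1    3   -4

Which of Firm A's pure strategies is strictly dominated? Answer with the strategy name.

Premium gives a strictly higher payoff than Standard against every column: 5 > 2, -9 > -12, 1 > -1.
So Standard is strictly dominated and Firm A never plays it.

Standard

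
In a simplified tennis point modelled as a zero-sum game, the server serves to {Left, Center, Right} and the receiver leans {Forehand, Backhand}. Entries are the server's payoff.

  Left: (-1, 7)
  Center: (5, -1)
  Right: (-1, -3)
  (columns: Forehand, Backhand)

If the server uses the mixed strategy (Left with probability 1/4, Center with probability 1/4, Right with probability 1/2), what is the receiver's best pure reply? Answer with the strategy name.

Backhand

If the receiver plays Forehand, the server's expected payoff is (1/4)·(-1) + (1/4)·5 + (1/2)·(-1) = 1/2.
If the receiver plays Backhand, the server's expected payoff is (1/4)·7 + (1/4)·(-1) + (1/2)·(-3) = 0.
The receiver minimizes the server's payoff; the smallest is 0, so the best response is Backhand.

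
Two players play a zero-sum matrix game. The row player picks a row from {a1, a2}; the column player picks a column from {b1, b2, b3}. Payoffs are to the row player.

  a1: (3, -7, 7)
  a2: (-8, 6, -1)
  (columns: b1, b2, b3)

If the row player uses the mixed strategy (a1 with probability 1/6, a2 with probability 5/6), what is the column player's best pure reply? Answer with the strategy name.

If the column player plays b1, the row player's expected payoff is (1/6)·3 + (5/6)·(-8) = -37/6.
If the column player plays b2, the row player's expected payoff is (1/6)·(-7) + (5/6)·6 = 23/6.
If the column player plays b3, the row player's expected payoff is (1/6)·7 + (5/6)·(-1) = 1/3.
The column player minimizes the row player's payoff; the smallest is -37/6, so the best response is b1.

b1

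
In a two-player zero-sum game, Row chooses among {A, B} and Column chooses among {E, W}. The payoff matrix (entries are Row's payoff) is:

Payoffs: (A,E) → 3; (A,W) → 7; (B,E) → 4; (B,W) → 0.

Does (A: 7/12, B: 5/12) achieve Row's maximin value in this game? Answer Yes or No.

No

Against E this mix gives (7/12)·3 + (5/12)·4 = 41/12.
Against W this mix gives (7/12)·7 + (5/12)·0 = 49/12.
Column will play E, holding Row to 41/12. Shifting weight toward the row that does better against E would raise this floor (the equalizing mix achieves 7/2 against both E and W), so the proposed strategy is not optimal.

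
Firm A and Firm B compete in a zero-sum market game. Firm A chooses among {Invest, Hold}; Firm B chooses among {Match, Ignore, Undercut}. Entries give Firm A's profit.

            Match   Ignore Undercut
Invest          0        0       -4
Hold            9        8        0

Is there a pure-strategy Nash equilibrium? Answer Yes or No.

Yes

Row minima: Invest → -4, Hold → 0; maximin = 0.
Column maxima: Match → 9, Ignore → 8, Undercut → 0; minimax = 0.
maximin = minimax = 0, so a saddle point exists.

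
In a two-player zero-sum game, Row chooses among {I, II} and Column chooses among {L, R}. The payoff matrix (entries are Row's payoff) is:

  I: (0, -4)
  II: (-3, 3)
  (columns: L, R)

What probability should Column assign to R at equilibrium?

3/10

Row minima: I → -4, II → -3; maximin = -3.
Column maxima: L → 0, R → 3; minimax = 0.
-3 ≠ 0, so there is no saddle point; optimal play is mixed.
Let Row play I with probability p. Expected payoff against L: 0p + (-3)(1−p) = 3p − 3; against R: (-4)p + 3(1−p) = −7p + 3.
Setting these equal: 3p − 3 = −7p + 3 ⇒ 10p = 6 ⇒ p = 3/5, and the value is (3)·(3/5) − 3 = -6/5.
For Column: with q = P(L), equating I's and II's payoffs gives 4q − 4 = −6q + 3 ⇒ q = 7/10.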